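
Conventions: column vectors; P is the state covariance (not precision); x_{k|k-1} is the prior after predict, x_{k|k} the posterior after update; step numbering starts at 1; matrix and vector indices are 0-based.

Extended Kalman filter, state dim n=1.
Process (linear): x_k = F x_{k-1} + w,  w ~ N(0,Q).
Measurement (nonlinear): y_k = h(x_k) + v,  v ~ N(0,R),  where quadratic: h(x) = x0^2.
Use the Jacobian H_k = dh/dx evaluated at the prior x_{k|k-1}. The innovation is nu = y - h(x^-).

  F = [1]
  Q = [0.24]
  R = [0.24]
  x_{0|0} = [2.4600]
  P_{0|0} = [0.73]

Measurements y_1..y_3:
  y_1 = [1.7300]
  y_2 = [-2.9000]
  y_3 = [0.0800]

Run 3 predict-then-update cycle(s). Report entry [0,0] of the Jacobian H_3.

H_jac[0,0] = 0.0632

step 1: x^-=[2.4600]  P^-=[0.9700]  H_jac=[4.9200]  S=[23.7202]  K=[0.2012]  nu=[-4.3216]  x^+=[1.5905]  P^+=[0.0098]
step 2: x^-=[1.5905]  P^-=[0.2498]  H_jac=[3.1810]  S=[2.7679]  K=[0.2871]  nu=[-5.4297]  x^+=[0.0316]  P^+=[0.0217]
step 3: x^-=[0.0316]  P^-=[0.2617]  H_jac=[0.0632]  S=[0.2410]  K=[0.0686]  nu=[0.0790]  x^+=[0.0370]  P^+=[0.2605]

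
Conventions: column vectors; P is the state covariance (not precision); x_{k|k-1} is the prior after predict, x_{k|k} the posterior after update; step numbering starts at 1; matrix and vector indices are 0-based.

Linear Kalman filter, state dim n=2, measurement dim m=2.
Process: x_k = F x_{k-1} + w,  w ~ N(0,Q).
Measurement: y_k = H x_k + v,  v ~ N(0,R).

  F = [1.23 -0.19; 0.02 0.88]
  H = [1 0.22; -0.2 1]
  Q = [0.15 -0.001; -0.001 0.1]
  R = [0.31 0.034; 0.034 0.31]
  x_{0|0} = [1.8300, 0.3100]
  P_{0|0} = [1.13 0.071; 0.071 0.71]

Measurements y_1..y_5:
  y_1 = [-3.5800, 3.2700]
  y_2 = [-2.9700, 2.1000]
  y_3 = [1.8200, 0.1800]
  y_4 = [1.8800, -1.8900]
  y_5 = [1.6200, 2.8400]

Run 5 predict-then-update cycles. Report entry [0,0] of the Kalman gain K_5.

K[0,0] = 0.5563

step 1: x^-=[2.1920, 0.3094]  P^-=[1.8520 -0.0153; -0.0153 0.6528]  S=[2.1869 -0.2075; -0.2075 1.0430]  K=[0.8258 -0.2056; 0.1206 0.6528]  nu=[-5.8401, 3.3990]  x^+=[-3.3297, 1.8240]  P^+=[0.2460 0.0136; 0.0136 0.2092]
step 2: x^-=[-4.4421, 1.5386]  P^-=[0.5234 -0.0153; -0.0153 0.2626]  S=[0.8394 -0.0276; -0.0276 0.5996]  K=[0.6139 -0.1719; 0.0652 0.4460]  nu=[1.1336, -0.3270]  x^+=[-3.6899, 1.4667]  P^+=[0.1835 0.0043; 0.0043 0.1413]
step 3: x^-=[-4.8173, 1.2169]  P^-=[0.4308 -0.0155; -0.0155 0.2097]  S=[0.7441 -0.0208; -0.0208 0.5431]  K=[0.5697 -0.1653; 0.0522 0.3938]  nu=[6.3696, -2.0003]  x^+=[-0.8579, 0.7617]  P^+=[0.1705 0.0022; 0.0022 0.1243]
step 4: x^-=[-1.1999, 0.6531]  P^-=[0.4114 -0.0152; -0.0152 0.1964]  S=[0.7242 -0.0196; -0.0196 0.5289]  K=[0.5590 -0.1636; 0.0489 0.3789]  nu=[2.9363, -2.7831]  x^+=[0.8967, -0.2576]  P^+=[0.1673 0.0018; 0.0018 0.1195]
step 5: x^-=[1.1519, -0.2087]  P^-=[0.4067 -0.0149; -0.0149 0.1926]  S=[0.7194 -0.0192; -0.0192 0.5249]  K=[0.5563 -0.1630; 0.0481 0.3745]  nu=[0.5141, 3.2791]  x^+=[0.9032, 1.0440]  P^+=[0.1666 0.0017; 0.0017 0.1181]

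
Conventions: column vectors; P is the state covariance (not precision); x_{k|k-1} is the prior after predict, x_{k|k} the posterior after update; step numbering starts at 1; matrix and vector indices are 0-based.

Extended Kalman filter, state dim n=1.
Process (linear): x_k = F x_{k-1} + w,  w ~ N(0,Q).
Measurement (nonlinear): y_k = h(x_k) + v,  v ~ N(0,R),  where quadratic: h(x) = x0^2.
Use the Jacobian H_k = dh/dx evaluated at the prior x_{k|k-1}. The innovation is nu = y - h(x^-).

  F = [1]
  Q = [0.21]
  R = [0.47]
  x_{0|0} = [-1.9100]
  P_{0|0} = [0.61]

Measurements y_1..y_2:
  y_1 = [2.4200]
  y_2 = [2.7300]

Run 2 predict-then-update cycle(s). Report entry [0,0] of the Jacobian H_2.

H_jac[0,0] = -3.2013

step 1: x^-=[-1.9100]  P^-=[0.8200]  H_jac=[-3.8200]  S=[12.4358]  K=[-0.2519]  nu=[-1.2281]  x^+=[-1.6007]  P^+=[0.0310]
step 2: x^-=[-1.6007]  P^-=[0.2410]  H_jac=[-3.2013]  S=[2.9398]  K=[-0.2624]  nu=[0.1679]  x^+=[-1.6447]  P^+=[0.0385]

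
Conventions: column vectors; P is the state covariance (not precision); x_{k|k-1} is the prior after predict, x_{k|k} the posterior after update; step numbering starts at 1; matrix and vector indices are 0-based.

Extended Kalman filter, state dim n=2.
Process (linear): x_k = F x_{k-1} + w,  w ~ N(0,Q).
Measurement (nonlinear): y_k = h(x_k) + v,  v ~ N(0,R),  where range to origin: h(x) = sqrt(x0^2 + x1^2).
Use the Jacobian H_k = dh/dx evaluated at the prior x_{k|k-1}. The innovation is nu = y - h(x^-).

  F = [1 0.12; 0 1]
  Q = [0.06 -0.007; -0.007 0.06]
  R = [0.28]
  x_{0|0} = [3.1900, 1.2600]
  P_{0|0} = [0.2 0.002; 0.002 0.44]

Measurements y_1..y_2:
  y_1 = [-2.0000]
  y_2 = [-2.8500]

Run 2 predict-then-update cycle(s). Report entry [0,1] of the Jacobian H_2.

H_jac[0,1] = -0.6906

step 1: x^-=[3.3412, 1.2600]  P^-=[0.2668 0.0478; 0.0478 0.5000]  H_jac=[0.9357 0.3529]  S=[0.6074]  K=[0.4388; 0.3641]  nu=[-5.5709]  x^+=[0.8968, -0.7683]  P^+=[0.1499 -0.0492; -0.0492 0.4195]
step 2: x^-=[0.8046, -0.7683]  P^-=[0.2041 -0.0059; -0.0059 0.4795]  H_jac=[0.7232 -0.6906]  S=[0.6213]  K=[0.2441; -0.5398]  nu=[-3.9625]  x^+=[-0.1628, 1.3707]  P^+=[0.1671 0.0760; 0.0760 0.2984]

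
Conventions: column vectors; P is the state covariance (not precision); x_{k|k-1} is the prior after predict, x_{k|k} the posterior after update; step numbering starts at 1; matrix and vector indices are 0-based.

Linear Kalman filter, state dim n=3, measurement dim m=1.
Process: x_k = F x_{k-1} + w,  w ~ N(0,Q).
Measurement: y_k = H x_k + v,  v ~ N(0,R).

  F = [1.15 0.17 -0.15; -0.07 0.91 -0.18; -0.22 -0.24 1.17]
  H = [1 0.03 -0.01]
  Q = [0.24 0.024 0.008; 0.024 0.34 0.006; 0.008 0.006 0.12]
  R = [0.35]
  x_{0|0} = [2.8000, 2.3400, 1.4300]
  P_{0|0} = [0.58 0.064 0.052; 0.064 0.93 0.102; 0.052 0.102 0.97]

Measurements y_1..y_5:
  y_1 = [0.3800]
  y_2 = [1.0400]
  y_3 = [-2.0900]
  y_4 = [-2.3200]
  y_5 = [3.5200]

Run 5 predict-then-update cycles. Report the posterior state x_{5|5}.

x_post = [1.5432, 2.1047, -1.8926]

step 1: x^-=[3.4033, 1.6760, 0.4955]  P^-=[1.0576 0.1863 -0.2713; 0.1863 1.1041 -0.2934; -0.2713 -0.2934 1.4522]  S=[1.4256]  K=[0.7477; 0.1560; -0.2067]  nu=[-3.0686]  x^+=[1.1088, 1.1973, 1.1298]  P^+=[0.2606 0.0200 -0.0510; 0.0200 1.0695 -0.2474; -0.0510 -0.2474 1.3913]
step 2: x^-=[1.3092, 0.8086, 0.7906]  P^-=[0.6849 0.2781 -0.4804; 0.2781 1.3492 -0.7922; -0.4804 -0.7922 2.2661]  S=[1.0631]  K=[0.6566; 0.3071; -0.4956]  nu=[-0.2855]  x^+=[1.1217, 0.7209, 0.9321]  P^+=[0.2266 0.0637 -0.1345; 0.0637 1.2489 -0.6304; -0.1345 -0.6304 2.0049]
step 3: x^-=[1.2727, 0.4097, 0.6707]  P^-=[0.7243 0.4508 -0.8056; 0.4508 1.6353 -1.3899; -0.8056 -1.3899 3.3775]  S=[1.1201]  K=[0.6659; 0.4587; -0.7866]  nu=[-3.3683]  x^+=[-0.9702, -1.1352, 3.3202]  P^+=[0.2276 0.1087 -0.2189; 0.1087 1.3996 -0.9858; -0.2189 -0.9858 2.6844]
step 4: x^-=[-1.8068, -1.5628, 4.3705]  P^-=[0.8102 0.6149 -1.1452; 0.6149 1.8907 -1.9643; -1.1452 -1.9643 4.5641]  S=[1.2233]  K=[0.6867; 0.5651; -1.0216]  nu=[-0.4226]  x^+=[-2.0970, -1.8016, 4.8023]  P^+=[0.2333 0.1402 -0.2869; 0.1402 1.5001 -1.2582; -0.2869 -1.2582 3.2873]
step 5: x^-=[-3.4382, -2.3571, 6.5124]  P^-=[0.8838 0.7377 -1.4242; 0.7377 2.0770 -2.4178; -1.4242 -2.4178 5.5868]  S=[1.3104]  K=[0.7022; 0.6290; -1.1848]  nu=[7.0940]  x^+=[1.5432, 2.1047, -1.8926]  P^+=[0.2377 0.1590 -0.3340; 0.1590 1.5586 -1.4413; -0.3340 -1.4413 3.7473]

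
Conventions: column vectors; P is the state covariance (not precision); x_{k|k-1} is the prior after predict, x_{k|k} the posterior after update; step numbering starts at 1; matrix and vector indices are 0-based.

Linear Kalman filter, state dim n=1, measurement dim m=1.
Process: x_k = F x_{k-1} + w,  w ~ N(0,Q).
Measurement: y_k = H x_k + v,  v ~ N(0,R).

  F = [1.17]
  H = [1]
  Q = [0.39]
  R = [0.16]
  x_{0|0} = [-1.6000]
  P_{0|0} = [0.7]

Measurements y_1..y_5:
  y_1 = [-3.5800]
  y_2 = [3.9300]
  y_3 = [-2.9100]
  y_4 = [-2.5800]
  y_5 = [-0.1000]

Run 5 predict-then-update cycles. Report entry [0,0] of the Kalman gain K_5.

step 1: x^-=[-1.8720]  P^-=[1.3482]  S=[1.5082]  K=[0.8939]  nu=[-1.7080]  x^+=[-3.3988]  P^+=[0.1430]
step 2: x^-=[-3.9766]  P^-=[0.5858]  S=[0.7458]  K=[0.7855]  nu=[7.9066]  x^+=[2.2337]  P^+=[0.1257]
step 3: x^-=[2.6135]  P^-=[0.5620]  S=[0.7220]  K=[0.7784]  nu=[-5.5235]  x^+=[-1.6860]  P^+=[0.1245]
step 4: x^-=[-1.9726]  P^-=[0.5605]  S=[0.7205]  K=[0.7779]  nu=[-0.6074]  x^+=[-2.4451]  P^+=[0.1245]
step 5: x^-=[-2.8608]  P^-=[0.5604]  S=[0.7204]  K=[0.7779]  nu=[2.7608]  x^+=[-0.7132]  P^+=[0.1245]

K[0,0] = 0.7779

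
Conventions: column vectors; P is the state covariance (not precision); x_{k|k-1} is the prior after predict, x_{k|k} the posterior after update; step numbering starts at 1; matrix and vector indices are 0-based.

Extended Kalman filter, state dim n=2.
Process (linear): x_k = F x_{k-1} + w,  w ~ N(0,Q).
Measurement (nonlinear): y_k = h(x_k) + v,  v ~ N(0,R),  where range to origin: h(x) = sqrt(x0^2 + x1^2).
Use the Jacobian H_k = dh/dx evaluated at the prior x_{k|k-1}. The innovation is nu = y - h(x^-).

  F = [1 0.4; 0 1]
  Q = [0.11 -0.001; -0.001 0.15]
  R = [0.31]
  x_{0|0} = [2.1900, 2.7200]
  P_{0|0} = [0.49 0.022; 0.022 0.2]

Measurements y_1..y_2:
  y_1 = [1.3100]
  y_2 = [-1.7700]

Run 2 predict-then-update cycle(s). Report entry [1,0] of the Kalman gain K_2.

K[1,0] = 0.3677

step 1: x^-=[3.2780, 2.7200]  P^-=[0.6496 0.1010; 0.1010 0.3500]  H_jac=[0.7696 0.6386]  S=[0.9367]  K=[0.6025; 0.3216]  nu=[-2.9495]  x^+=[1.5008, 1.7715]  P^+=[0.3095 -0.0805; -0.0805 0.2531]
step 2: x^-=[2.2094, 1.7715]  P^-=[0.3956 0.0198; 0.0198 0.4031]  H_jac=[0.7802 0.6256]  S=[0.7278]  K=[0.4410; 0.3677]  nu=[-4.6019]  x^+=[0.1797, 0.0796]  P^+=[0.2540 -0.0983; -0.0983 0.3048]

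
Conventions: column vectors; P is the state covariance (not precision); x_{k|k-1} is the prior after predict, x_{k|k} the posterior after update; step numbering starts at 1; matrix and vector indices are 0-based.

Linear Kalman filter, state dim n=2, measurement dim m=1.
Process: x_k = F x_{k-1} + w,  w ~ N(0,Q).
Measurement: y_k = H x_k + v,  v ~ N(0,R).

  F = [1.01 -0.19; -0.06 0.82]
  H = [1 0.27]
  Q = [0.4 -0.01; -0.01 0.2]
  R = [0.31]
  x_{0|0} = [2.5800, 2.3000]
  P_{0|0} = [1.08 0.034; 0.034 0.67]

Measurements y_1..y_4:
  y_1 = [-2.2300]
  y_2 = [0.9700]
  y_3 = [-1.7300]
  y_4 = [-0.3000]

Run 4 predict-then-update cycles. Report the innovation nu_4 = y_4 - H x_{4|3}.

innov = [1.2116]

step 1: x^-=[2.1688, 1.7312]  P^-=[1.5128 -0.1513; -0.1513 0.6511]  S=[1.7886]  K=[0.8230; 0.0137]  nu=[-4.8662]  x^+=[-1.8360, 1.6646]  P^+=[0.3014 -0.1714; -0.1714 0.6507]
step 2: x^-=[-2.1706, 1.4751]  P^-=[0.7968 -0.2736; -0.2736 0.6555]  S=[1.0068]  K=[0.7180; -0.0960]  nu=[2.7424]  x^+=[-0.2016, 1.2119]  P^+=[0.2777 -0.2042; -0.2042 0.6462]
step 3: x^-=[-0.4339, 1.0059]  P^-=[0.7850 -0.2990; -0.2990 0.6556]  S=[0.9814]  K=[0.7177; -0.1243]  nu=[-1.5677]  x^+=[-1.5590, 1.2007]  P^+=[0.2796 -0.2115; -0.2115 0.6405]
step 4: x^-=[-1.8027, 1.0781]  P^-=[0.7895 -0.3043; -0.3043 0.6525]  S=[0.9827]  K=[0.7197; -0.1303]  nu=[1.2116]  x^+=[-0.9307, 0.9202]  P^+=[0.2804 -0.2121; -0.2121 0.6358]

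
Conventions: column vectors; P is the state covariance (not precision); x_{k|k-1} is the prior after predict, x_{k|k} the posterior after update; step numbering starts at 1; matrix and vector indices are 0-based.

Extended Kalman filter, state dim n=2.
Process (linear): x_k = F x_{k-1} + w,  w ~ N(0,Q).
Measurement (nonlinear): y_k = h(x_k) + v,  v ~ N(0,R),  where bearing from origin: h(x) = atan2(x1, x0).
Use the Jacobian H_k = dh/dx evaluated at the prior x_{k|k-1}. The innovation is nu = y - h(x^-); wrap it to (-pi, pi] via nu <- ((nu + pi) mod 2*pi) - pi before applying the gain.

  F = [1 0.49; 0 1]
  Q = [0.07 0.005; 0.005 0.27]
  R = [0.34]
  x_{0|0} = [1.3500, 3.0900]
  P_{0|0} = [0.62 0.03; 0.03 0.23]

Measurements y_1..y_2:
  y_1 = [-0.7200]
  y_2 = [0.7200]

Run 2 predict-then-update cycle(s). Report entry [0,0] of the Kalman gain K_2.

K[0,0] = -0.1082

step 1: x^-=[2.8641, 3.0900]  P^-=[0.7746 0.1477; 0.1477 0.5000]  H_jac=[-0.1741 0.1613]  S=[0.3682]  K=[-0.3015; 0.1493]  nu=[-1.5433]  x^+=[3.3294, 2.8596]  P^+=[0.7412 0.1643; 0.1643 0.4918]
step 2: x^-=[4.7306, 2.8596]  P^-=[1.0902 0.4103; 0.4103 0.7618]  H_jac=[-0.0936 0.1548]  S=[0.3559]  K=[-0.1082; 0.2235]  nu=[0.1763]  x^+=[4.7115, 2.8990]  P^+=[1.0861 0.4189; 0.4189 0.7440]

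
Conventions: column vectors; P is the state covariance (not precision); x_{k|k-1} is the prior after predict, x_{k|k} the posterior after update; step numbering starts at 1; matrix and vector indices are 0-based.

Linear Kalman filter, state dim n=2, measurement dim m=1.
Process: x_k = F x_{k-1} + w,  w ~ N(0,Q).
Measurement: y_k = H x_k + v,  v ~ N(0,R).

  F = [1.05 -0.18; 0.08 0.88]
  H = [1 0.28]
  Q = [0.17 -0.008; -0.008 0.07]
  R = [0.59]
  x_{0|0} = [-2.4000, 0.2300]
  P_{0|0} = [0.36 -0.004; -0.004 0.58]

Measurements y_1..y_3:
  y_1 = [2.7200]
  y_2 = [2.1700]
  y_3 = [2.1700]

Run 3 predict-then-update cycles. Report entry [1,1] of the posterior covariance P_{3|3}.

step 1: x^-=[-2.5614, 0.0104]  P^-=[0.5872 -0.0733; -0.0733 0.5209]  S=[1.1770]  K=[0.4815; 0.0617]  nu=[5.2785]  x^+=[-0.0200, 0.3359]  P^+=[0.3144 -0.1082; -0.1082 0.5164]
step 2: x^-=[-0.0815, 0.2940]  P^-=[0.5742 -0.1618; -0.1618 0.4567]  S=[1.1094]  K=[0.4768; -0.0306]  nu=[2.1691]  x^+=[0.9527, 0.2276]  P^+=[0.3221 -0.1456; -0.1456 0.4556]
step 3: x^-=[0.9594, 0.2765]  P^-=[0.5949 -0.1856; -0.1856 0.4044]  S=[1.1127]  K=[0.4879; -0.0650]  nu=[1.1332]  x^+=[1.5123, 0.2028]  P^+=[0.3300 -0.1503; -0.1503 0.3997]

P_post[1,1] = 0.3997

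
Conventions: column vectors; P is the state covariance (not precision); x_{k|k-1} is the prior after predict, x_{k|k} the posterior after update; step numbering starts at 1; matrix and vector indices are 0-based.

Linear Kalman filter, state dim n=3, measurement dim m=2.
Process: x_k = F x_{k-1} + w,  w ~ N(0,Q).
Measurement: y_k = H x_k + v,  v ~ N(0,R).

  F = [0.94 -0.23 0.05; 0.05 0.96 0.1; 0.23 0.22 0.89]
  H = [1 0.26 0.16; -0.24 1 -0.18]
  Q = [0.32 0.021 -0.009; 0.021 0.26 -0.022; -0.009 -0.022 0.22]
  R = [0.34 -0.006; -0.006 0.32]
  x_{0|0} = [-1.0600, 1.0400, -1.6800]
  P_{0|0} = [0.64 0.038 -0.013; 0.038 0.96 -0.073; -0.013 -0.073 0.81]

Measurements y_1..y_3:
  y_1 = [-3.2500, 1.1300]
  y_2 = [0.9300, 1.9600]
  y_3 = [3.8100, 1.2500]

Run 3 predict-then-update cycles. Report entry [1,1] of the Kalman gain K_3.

K[1,1] = 0.5769

step 1: x^-=[-1.3196, 0.7774, -1.5102]  P^-=[0.9223 -0.1261 0.1258; -0.1261 1.1439 0.2042; 0.1258 0.2042 0.9119]  S=[1.3547 -0.0788; -0.0788 1.5445]  K=[0.6595 -0.2060; 0.1940 0.7463; 0.2408 0.0186]  nu=[-1.8909, -0.2359]  x^+=[-2.5181, 0.2345, -1.9700]  P^+=[0.2461 -0.0263 -0.0864; -0.0263 0.2554 0.1338; -0.0864 0.1338 0.8335]
step 2: x^-=[-2.5194, -0.0978, -2.2809]  P^-=[0.5533 -0.0481 -0.0348; -0.0481 0.5267 0.2143; -0.0348 0.2143 0.9199]  S=[0.9341 -0.0416; -0.0416 0.8513]  K=[0.5651 -0.1775; 0.1583 0.5947; 0.1833 0.0760]  nu=[3.8398, 1.0426]  x^+=[-0.5348, 1.1299, -1.4978]  P^+=[0.2199 -0.0290 -0.1197; -0.0290 0.2101 0.1538; -0.1197 0.1538 0.8848]
step 3: x^-=[-0.8375, 0.9082, -1.2075]  P^-=[0.5253 -0.0441 -0.0685; -0.0441 0.4885 0.2236; -0.0685 0.2236 0.9509]  S=[0.8964 -0.0336; -0.0336 0.8044]  K=[0.5545 -0.1732; 0.1540 0.5769; 0.1617 0.0924]  nu=[4.6046, -0.0765]  x^+=[1.7290, 1.5730, -0.4701]  P^+=[0.2191 -0.0305 -0.1352; -0.0305 0.2055 0.1620; -0.1352 0.1620 0.9216]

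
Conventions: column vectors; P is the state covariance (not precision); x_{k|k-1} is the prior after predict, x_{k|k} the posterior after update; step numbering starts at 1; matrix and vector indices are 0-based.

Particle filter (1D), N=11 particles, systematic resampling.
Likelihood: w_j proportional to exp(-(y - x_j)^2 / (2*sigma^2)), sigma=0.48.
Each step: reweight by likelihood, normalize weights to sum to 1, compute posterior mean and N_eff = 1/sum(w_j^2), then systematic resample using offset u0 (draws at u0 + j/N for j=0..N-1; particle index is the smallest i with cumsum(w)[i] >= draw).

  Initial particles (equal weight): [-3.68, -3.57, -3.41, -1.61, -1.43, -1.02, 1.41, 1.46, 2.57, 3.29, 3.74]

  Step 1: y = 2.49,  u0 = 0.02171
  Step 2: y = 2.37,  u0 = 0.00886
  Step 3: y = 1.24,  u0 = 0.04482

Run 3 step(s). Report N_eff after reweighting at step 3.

N_eff = 1.5029

step 1: w=[0.0000, 0.0000, 0.0000, 0.0000, 0.0000, 0.0000, 0.0549, 0.0690, 0.6807, 0.1721, 0.0232]  mean=2.5808  Neff=1.9949  idx=[6, 7, 8, 8, 8, 8, 8, 8, 8, 9, 9]
step 2: w=[0.0192, 0.0236, 0.1303, 0.1303, 0.1303, 0.1303, 0.1303, 0.1303, 0.1303, 0.0226, 0.0226]  mean=2.5541  Neff=8.2813  idx=[0, 2, 3, 3, 4, 5, 5, 6, 7, 8, 8]
step 3: w=[0.8136, 0.0186, 0.0186, 0.0186, 0.0186, 0.0186, 0.0186, 0.0186, 0.0186, 0.0186, 0.0186]  mean=1.6262  Neff=1.5029  idx=[0, 0, 0, 0, 0, 0, 0, 0, 0, 3, 8]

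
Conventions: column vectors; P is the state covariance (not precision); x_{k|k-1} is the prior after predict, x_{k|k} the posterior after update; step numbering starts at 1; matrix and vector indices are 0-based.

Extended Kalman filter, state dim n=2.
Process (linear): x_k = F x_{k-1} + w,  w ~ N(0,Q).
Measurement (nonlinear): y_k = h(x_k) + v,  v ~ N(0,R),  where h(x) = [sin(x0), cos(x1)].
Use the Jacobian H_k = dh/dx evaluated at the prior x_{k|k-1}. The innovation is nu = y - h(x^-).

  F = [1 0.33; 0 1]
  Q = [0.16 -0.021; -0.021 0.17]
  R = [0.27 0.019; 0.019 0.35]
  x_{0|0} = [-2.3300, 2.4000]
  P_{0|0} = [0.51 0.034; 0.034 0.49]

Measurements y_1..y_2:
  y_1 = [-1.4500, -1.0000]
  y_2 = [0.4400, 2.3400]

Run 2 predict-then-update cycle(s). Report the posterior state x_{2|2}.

step 1: x^-=[-1.5380, 2.4000]  P^-=[0.7458 0.1747; 0.1747 0.6600]  H_jac=[0.0328 0.0000; 0.0000 -0.6755]  S=[0.2708 0.0151; 0.0151 0.6511]  K=[0.1006 -0.1836; 0.0595 -0.6861]  nu=[-0.4505, -0.2626]  x^+=[-1.5351, 2.5534]  P^+=[0.7217 0.0923; 0.0923 0.3538]
step 2: x^-=[-0.6925, 2.5534]  P^-=[0.9811 0.1880; 0.1880 0.5238]  H_jac=[0.7697 0.0000; 0.0000 -0.5549]  S=[0.8512 -0.0613; -0.0613 0.5113]  K=[0.8800 -0.0986; 0.1302 -0.5529]  nu=[1.0785, 3.1719]  x^+=[-0.0560, 0.9401]  P^+=[0.3063 0.0320; 0.0320 0.3443]

x_post = [-0.0560, 0.9401]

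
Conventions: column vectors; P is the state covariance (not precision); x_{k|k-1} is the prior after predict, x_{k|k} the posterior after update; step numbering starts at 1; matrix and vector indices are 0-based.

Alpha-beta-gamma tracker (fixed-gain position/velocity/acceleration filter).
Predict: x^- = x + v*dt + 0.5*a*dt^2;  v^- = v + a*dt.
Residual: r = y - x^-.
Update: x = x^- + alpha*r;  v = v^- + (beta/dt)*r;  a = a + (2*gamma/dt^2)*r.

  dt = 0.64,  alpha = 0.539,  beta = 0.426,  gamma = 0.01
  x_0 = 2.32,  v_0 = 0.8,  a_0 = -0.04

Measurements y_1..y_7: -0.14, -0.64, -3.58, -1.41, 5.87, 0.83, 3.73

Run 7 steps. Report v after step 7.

v_post = 2.3980

step 1: x_pred=2.8238  r=-2.9638  x^+=1.2263  v^+=-1.1984  a^+=-0.1847
step 2: x_pred=0.4215  r=-1.0615  x^+=-0.1506  v^+=-2.0232  a^+=-0.2365
step 3: x_pred=-1.4939  r=-2.0861  x^+=-2.6183  v^+=-3.5631  a^+=-0.3384
step 4: x_pred=-4.9680  r=3.5580  x^+=-3.0502  v^+=-1.4114  a^+=-0.1647
step 5: x_pred=-3.9873  r=9.8573  x^+=1.3258  v^+=5.0445  a^+=0.3166
step 6: x_pred=4.6191  r=-3.7891  x^+=2.5768  v^+=2.7250  a^+=0.1316
step 7: x_pred=4.3477  r=-0.6177  x^+=4.0148  v^+=2.3980  a^+=0.1015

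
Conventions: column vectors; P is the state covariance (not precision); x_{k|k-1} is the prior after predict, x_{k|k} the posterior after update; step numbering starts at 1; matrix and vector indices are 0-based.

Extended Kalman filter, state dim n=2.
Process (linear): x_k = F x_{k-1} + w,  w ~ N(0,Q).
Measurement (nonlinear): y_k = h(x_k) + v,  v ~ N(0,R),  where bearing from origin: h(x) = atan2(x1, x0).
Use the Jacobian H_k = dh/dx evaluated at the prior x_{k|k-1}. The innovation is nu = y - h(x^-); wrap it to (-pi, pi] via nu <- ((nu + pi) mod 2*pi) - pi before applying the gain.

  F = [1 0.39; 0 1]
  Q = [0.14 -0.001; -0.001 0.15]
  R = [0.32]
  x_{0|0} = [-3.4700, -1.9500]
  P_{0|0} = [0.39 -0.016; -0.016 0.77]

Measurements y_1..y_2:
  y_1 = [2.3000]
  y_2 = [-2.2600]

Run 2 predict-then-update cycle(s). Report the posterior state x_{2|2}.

step 1: x^-=[-4.2305, -1.9500]  P^-=[0.6346 0.2833; 0.2833 0.9200]  H_jac=[0.0899 -0.1950]  S=[0.3502]  K=[0.0051; -0.4395]  nu=[-1.2735]  x^+=[-4.2370, -1.3903]  P^+=[0.6346 0.2841; 0.2841 0.8524]
step 2: x^-=[-4.7793, -1.3903]  P^-=[1.1259 0.6155; 0.6155 1.0024]  H_jac=[0.0561 -0.1929]  S=[0.3475]  K=[-0.1599; -0.4570]  nu=[0.5985]  x^+=[-4.8749, -1.6638]  P^+=[1.1170 0.5901; 0.5901 0.9298]

x_post = [-4.8749, -1.6638]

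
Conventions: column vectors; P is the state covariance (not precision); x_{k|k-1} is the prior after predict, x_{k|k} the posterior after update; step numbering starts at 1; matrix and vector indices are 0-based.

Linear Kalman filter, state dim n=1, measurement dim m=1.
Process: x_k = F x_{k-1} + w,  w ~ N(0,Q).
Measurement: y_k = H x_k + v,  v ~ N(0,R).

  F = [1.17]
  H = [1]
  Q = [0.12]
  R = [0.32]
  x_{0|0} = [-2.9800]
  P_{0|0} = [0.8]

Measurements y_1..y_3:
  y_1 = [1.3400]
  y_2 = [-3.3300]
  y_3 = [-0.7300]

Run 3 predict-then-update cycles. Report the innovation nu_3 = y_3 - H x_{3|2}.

innov = [1.3955]

step 1: x^-=[-3.4866]  P^-=[1.2151]  S=[1.5351]  K=[0.7915]  nu=[4.8266]  x^+=[0.3339]  P^+=[0.2533]
step 2: x^-=[0.3906]  P^-=[0.4667]  S=[0.7867]  K=[0.5933]  nu=[-3.7206]  x^+=[-1.8167]  P^+=[0.1898]
step 3: x^-=[-2.1255]  P^-=[0.3799]  S=[0.6999]  K=[0.5428]  nu=[1.3955]  x^+=[-1.3680]  P^+=[0.1737]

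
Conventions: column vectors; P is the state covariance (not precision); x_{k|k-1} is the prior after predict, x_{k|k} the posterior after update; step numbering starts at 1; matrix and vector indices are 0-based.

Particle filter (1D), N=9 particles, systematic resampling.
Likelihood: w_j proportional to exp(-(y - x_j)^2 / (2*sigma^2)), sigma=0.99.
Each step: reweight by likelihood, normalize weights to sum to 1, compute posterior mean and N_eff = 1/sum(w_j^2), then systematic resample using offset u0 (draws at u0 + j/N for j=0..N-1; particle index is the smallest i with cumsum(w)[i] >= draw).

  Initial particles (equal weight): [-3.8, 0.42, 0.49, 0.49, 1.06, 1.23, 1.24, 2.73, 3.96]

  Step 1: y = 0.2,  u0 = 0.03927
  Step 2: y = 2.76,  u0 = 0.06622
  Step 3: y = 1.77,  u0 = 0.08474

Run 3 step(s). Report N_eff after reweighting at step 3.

step 1: w=[0.0001, 0.2043, 0.2007, 0.2007, 0.1436, 0.1219, 0.1206, 0.0080, 0.0002]  mean=0.7564  Neff=5.8012  idx=[1, 1, 2, 2, 3, 3, 4, 5, 6]
step 2: w=[0.0489, 0.0489, 0.0577, 0.0577, 0.0577, 0.0577, 0.1830, 0.2422, 0.2460]  mean=0.9512  Neff=5.8542  idx=[1, 3, 5, 6, 6, 7, 7, 8, 8]
step 3: w=[0.0630, 0.0692, 0.0692, 0.1234, 0.1234, 0.1376, 0.1376, 0.1383, 0.1383]  mean=1.0374  Neff=8.3249  idx=[1, 2, 3, 4, 5, 6, 7, 8, 8]

N_eff = 8.3249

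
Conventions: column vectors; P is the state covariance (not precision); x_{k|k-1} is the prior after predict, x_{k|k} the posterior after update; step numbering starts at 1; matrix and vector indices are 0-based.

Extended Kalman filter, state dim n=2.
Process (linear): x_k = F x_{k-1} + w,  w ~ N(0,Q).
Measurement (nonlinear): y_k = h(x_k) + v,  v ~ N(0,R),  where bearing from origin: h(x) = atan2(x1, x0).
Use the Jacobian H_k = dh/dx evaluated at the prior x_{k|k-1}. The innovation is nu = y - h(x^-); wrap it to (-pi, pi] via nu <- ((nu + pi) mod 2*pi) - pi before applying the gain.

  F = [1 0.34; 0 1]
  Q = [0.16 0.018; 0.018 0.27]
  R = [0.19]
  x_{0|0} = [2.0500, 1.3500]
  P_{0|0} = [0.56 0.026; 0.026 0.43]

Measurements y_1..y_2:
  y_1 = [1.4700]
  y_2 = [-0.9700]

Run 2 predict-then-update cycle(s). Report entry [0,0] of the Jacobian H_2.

H_jac[0,0] = -0.1600

step 1: x^-=[2.5090, 1.3500]  P^-=[0.7874 0.1902; 0.1902 0.7000]  H_jac=[-0.1663 0.3091]  S=[0.2591]  K=[-0.2785; 0.7130]  nu=[0.9764]  x^+=[2.2371, 2.0461]  P^+=[0.7673 0.2416; 0.2416 0.5683]
step 2: x^-=[2.9328, 2.0461]  P^-=[1.1573 0.4529; 0.4529 0.8383]  H_jac=[-0.1600 0.2293]  S=[0.2305]  K=[-0.3528; 0.5198]  nu=[-1.5792]  x^+=[3.4899, 1.2253]  P^+=[1.1286 0.4951; 0.4951 0.7760]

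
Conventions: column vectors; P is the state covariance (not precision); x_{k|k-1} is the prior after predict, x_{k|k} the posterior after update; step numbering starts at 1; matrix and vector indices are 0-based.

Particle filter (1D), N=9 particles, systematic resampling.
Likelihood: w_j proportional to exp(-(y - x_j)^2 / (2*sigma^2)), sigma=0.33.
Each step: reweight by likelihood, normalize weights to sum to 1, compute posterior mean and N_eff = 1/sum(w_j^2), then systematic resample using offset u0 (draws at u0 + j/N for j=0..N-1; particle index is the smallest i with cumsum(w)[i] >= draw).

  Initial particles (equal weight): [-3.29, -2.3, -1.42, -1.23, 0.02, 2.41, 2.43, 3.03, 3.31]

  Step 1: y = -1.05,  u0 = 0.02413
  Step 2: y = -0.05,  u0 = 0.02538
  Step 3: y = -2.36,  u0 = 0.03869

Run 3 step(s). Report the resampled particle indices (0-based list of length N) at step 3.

step 1: w=[0.0000, 0.0005, 0.3807, 0.6151, 0.0037, 0.0000, 0.0000, 0.0000, 0.0000]  mean=-1.2983  Neff=1.9112  idx=[2, 2, 2, 2, 3, 3, 3, 3, 3]
step 2: w=[0.0199, 0.0199, 0.0199, 0.0199, 0.1841, 0.1841, 0.1841, 0.1841, 0.1841]  mean=-1.2451  Neff=5.8477  idx=[1, 4, 4, 5, 6, 6, 7, 7, 8]
step 3: w=[0.4320, 0.0710, 0.0710, 0.0710, 0.0710, 0.0710, 0.0710, 0.0710, 0.0710]  mean=-1.3121  Neff=4.4061  idx=[0, 0, 0, 0, 1, 3, 4, 6, 7]

resampled_idx = [0, 0, 0, 0, 1, 3, 4, 6, 7]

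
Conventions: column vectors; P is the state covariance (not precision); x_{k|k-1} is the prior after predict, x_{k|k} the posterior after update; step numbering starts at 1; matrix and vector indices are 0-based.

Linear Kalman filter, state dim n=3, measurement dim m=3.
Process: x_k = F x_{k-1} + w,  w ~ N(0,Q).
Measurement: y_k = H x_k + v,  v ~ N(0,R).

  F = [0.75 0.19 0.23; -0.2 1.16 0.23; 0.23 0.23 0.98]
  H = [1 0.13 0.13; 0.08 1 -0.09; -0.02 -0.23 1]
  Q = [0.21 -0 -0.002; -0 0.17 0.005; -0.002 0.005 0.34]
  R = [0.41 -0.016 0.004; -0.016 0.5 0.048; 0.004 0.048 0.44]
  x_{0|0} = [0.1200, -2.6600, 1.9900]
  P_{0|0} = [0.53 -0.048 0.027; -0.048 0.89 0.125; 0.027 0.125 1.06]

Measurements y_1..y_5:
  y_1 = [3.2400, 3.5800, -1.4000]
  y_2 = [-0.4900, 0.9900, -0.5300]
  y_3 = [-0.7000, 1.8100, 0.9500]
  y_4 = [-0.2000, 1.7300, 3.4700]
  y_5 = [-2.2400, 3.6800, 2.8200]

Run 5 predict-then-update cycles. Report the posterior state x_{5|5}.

x_post = [-0.7451, 2.9324, 2.7697]

step 1: x^-=[0.0423, -2.6519, 1.3660]  P^-=[0.6029 0.1750 0.4080; 0.1750 1.5313 0.5912; 0.4080 0.5912 1.4966]  S=[1.2356 0.4281 0.5661; 0.4281 1.9630 0.1903; 0.5661 0.1903 1.7312]  K=[0.5446 -0.0267 0.0303; 0.0995 0.7362 0.0226; 0.1762 0.1421 0.7080]  nu=[3.3649, 6.3515, -3.3751]  x^+=[1.6031, 2.2829, 0.4724]  P^+=[0.2275 -0.0379 0.0101; -0.0379 0.3826 0.1329; 0.0101 0.1329 0.3498]
step 2: x^-=[1.7447, 2.4362, 1.3567]  P^-=[0.3746 0.0797 0.1643; 0.0797 0.8000 0.3238; 0.1643 0.3238 0.7687]  S=[0.8855 0.2147 0.2503; 0.2147 1.2607 0.1351; 0.2503 0.1351 1.0964]  K=[0.4533 -0.0044 0.0234; 0.1022 0.5960 0.0293; 0.1518 0.1243 0.5802]  nu=[-2.7278, -1.4636, -1.2915]  x^+=[0.4845, 1.2473, 0.0113]  P^+=[0.1876 -0.0224 0.0105; -0.0224 0.3097 0.1127; 0.0105 0.1127 0.2880]
step 3: x^-=[0.6030, 1.3525, 0.4093]  P^-=[0.3490 0.0730 0.1392; 0.0730 0.6790 0.2715; 0.1392 0.2715 0.6960]  S=[0.8466 0.1869 0.2162; 0.1869 1.1477 0.1143; 0.2162 0.1143 1.0423]  K=[0.4391 0.0036 0.0192; 0.1026 0.5560 0.0270; 0.1445 0.1121 0.5629]  nu=[-1.5320, 0.4461, 0.8638]  x^+=[-0.0516, 1.4667, 0.7243]  P^+=[0.1811 -0.0179 0.0099; -0.0179 0.2886 0.1050; 0.0099 0.1050 0.2780]
step 4: x^-=[0.4066, 1.8783, 1.0353]  P^-=[0.3445 0.0701 0.1335; 0.0701 0.6436 0.2558; 0.1335 0.2558 0.6817]  S=[0.8385 0.1777 0.2090; 0.1777 1.1146 0.1074; 0.2090 0.1074 1.0335]  K=[0.4368 0.0055 0.0181; 0.1015 0.5431 0.0260; 0.1422 0.1074 0.5602]  nu=[-0.9854, -0.0876, 2.8748]  x^+=[0.0277, 1.8054, 2.4961]  P^+=[0.1800 -0.0169 0.0097; -0.0169 0.2818 0.1024; 0.0097 0.1024 0.2759]
step 5: x^-=[0.9379, 2.6628, 2.8678]  P^-=[0.3435 0.0686 0.1320; 0.0686 0.6325 0.2508; 0.1320 0.2508 0.6782]  S=[0.8363 0.1743 0.2072; 0.1743 1.1042 0.1051; 0.2072 0.1051 1.0317]  K=[0.4363 0.0057 0.0178; 0.1007 0.5391 0.0256; 0.1416 0.1058 0.5596]  nu=[-3.8969, 1.2002, 0.5834]  x^+=[-0.7451, 2.9324, 2.7697]  P^+=[0.1798 -0.0168 0.0096; -0.0168 0.2796 0.1015; 0.0096 0.1015 0.2754]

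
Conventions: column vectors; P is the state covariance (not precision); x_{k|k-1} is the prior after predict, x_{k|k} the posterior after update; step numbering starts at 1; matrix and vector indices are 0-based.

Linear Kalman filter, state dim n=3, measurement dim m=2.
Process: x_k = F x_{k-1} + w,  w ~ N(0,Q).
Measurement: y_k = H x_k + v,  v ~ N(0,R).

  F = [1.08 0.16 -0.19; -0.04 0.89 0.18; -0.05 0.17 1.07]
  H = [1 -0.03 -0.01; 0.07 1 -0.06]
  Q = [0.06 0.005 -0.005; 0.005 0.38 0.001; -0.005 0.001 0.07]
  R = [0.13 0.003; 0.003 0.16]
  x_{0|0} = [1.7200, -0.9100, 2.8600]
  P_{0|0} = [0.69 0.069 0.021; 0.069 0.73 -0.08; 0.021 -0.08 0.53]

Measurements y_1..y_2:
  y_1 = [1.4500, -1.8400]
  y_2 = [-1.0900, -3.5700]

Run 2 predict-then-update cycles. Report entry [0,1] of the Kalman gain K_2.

K[0,1] = 0.0208

step 1: x^-=[1.1686, -0.3639, 2.8195]  P^-=[0.9227 0.1424 -0.1047; 0.1424 0.9457 0.1316; -0.1047 0.1316 0.6671]  S=[1.0473 0.1870; 0.1870 1.1176]  K=[0.8699 0.0453; -0.0451 0.8556; -0.1274 0.0967]  nu=[0.2987, -1.3887]  x^+=[1.3656, -1.5655, 2.6471]  P^+=[0.1132 0.0014 -0.0082; 0.0014 0.1399 0.0543; -0.0082 0.0543 0.6443]
step 2: x^-=[0.7214, -0.9715, 2.4980]  P^-=[0.2194 -0.0099 -0.1400; -0.0099 0.5293 0.2002; -0.1400 0.2002 0.8326]  S=[0.3535 -0.0000; -0.0000 0.6691]  K=[0.6255 0.0208; -0.0785 0.7720; -0.4367 0.2099]  nu=[-1.8155, -2.4992]  x^+=[-0.4661, -2.7583, 2.7662]  P^+=[0.0808 -0.0032 -0.0464; -0.0032 0.1283 0.0797; -0.0464 0.0797 0.7357]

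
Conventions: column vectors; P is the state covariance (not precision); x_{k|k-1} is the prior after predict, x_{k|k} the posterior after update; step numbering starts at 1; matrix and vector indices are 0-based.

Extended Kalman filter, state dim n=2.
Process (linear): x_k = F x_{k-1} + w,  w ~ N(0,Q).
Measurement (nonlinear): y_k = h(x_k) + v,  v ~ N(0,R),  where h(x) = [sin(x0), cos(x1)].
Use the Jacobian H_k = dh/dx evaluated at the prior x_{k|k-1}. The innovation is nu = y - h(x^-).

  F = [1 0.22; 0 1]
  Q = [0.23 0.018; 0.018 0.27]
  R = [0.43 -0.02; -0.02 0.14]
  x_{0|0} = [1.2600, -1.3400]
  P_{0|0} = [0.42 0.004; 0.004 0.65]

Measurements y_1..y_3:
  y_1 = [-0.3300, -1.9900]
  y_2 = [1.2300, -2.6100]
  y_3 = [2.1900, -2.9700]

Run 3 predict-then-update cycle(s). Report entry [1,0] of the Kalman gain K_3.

step 1: x^-=[0.9652, -1.3400]  P^-=[0.6832 0.1650; 0.1650 0.9200]  H_jac=[0.5693 0.0000; 0.0000 0.9735]  S=[0.6514 0.0714; 0.0714 1.0119]  K=[0.5842 0.1175; 0.0475 0.8818]  nu=[-1.1522, -2.2188]  x^+=[0.0314, -3.3511]  P^+=[0.4371 0.0049; 0.0049 0.1258]
step 2: x^-=[-0.7058, -3.3511]  P^-=[0.6754 0.0506; 0.0506 0.3958]  H_jac=[0.7611 0.0000; 0.0000 -0.2080]  S=[0.8212 -0.0280; -0.0280 0.1571]  K=[0.6275 0.0449; 0.0292 -0.5188]  nu=[1.8787, -1.6319]  x^+=[0.3997, -2.4497]  P^+=[0.3533 0.0301; 0.0301 0.3520]
step 3: x^-=[-0.1392, -2.4497]  P^-=[0.6136 0.1256; 0.1256 0.6220]  H_jac=[0.9903 0.0000; 0.0000 0.6380]  S=[1.0318 0.0593; 0.0593 0.3932]  K=[0.5823 0.1159; 0.0630 0.9998]  nu=[2.3288, -2.2000]  x^+=[0.9619, -4.5024]  P^+=[0.2505 0.0072; 0.0072 0.2174]

K[1,0] = 0.0630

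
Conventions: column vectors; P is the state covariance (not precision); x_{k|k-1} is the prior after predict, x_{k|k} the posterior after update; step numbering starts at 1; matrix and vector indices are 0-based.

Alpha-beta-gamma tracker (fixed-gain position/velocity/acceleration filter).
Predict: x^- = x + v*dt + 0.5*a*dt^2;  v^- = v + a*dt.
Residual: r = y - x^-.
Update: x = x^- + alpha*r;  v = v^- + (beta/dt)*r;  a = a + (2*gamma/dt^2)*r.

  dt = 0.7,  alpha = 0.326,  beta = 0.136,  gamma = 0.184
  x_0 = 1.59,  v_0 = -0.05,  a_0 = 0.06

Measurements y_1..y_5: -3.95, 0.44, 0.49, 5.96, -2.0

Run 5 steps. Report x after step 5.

x_post = -0.6506

step 1: x_pred=1.5697  r=-5.5197  x^+=-0.2297  v^+=-1.0804  a^+=-4.0854
step 2: x_pred=-1.9869  r=2.4269  x^+=-1.1957  v^+=-3.4687  a^+=-2.2627
step 3: x_pred=-4.1782  r=4.6682  x^+=-2.6564  v^+=-4.1456  a^+=1.2432
step 4: x_pred=-5.2537  r=11.2137  x^+=-1.5980  v^+=-1.0967  a^+=9.6649
step 5: x_pred=0.0021  r=-2.0021  x^+=-0.6506  v^+=5.2797  a^+=8.1612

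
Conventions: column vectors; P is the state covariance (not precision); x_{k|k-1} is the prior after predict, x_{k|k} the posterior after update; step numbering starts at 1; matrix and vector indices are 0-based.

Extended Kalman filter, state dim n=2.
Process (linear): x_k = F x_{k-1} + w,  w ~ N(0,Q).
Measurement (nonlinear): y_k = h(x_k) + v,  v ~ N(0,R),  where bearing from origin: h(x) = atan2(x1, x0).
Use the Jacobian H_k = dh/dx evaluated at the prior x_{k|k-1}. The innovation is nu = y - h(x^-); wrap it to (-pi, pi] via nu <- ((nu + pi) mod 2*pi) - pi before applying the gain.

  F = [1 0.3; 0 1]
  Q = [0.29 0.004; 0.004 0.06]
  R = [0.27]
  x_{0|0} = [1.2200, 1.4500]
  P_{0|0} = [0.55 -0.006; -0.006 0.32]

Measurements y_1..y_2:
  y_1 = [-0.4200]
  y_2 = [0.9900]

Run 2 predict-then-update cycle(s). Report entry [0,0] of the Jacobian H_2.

step 1: x^-=[1.6550, 1.4500]  P^-=[0.8652 0.0940; 0.0940 0.3800]  H_jac=[-0.2995 0.3418]  S=[0.3728]  K=[-0.6089; 0.2729]  nu=[-1.1395]  x^+=[2.3489, 1.1390]  P^+=[0.7270 0.1560; 0.1560 0.3522]
step 2: x^-=[2.6906, 1.1390]  P^-=[1.1423 0.2656; 0.2656 0.4122]  H_jac=[-0.1334 0.3152]  S=[0.3089]  K=[-0.2223; 0.3058]  nu=[0.5895]  x^+=[2.5595, 1.3193]  P^+=[1.1270 0.2866; 0.2866 0.3833]

H_jac[0,0] = -0.1334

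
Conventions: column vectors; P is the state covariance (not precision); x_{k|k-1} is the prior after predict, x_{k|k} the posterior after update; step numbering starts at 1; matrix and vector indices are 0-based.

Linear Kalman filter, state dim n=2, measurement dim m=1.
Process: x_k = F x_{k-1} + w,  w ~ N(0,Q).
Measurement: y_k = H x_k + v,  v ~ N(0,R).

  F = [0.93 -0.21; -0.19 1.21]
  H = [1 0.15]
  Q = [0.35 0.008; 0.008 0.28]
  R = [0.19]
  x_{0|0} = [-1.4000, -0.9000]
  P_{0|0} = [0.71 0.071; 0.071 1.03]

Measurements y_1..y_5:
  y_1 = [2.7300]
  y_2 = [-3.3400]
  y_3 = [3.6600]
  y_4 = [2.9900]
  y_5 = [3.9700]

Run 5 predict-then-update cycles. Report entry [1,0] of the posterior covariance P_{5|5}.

P_post[1,0] = -1.3045

step 1: x^-=[-1.1130, -0.8230]  P^-=[0.9818 -0.2965; -0.2965 1.7810]  S=[1.1229]  K=[0.8347; -0.0261]  nu=[3.9665]  x^+=[2.1978, -0.9265]  P^+=[0.1994 -0.2720; -0.2720 1.7802]
step 2: x^-=[2.2386, -1.5386]  P^-=[0.7072 -0.7965; -0.7965 3.0187]  S=[0.7262]  K=[0.8094; -0.4733]  nu=[-5.3478]  x^+=[-2.0897, 0.9926]  P^+=[0.2315 -0.5183; -0.5183 2.8560]
step 3: x^-=[-2.1518, 1.5980]  P^-=[0.8787 -1.3626; -1.3626 4.7082]  S=[0.7658]  K=[0.8805; -0.8571]  nu=[5.5721]  x^+=[2.7542, -3.1777]  P^+=[0.2850 -0.7847; -0.7847 4.1456]
step 4: x^-=[3.2287, -4.3683]  P^-=[1.0858 -2.0101; -2.0101 6.7207]  S=[0.8240]  K=[0.9518; -1.2160]  nu=[0.4165]  x^+=[3.6252, -4.8748]  P^+=[0.3393 -1.0564; -1.0564 5.5023]
step 5: x^-=[4.3951, -6.5873]  P^-=[1.2987 -2.6810; -2.6810 8.8339]  S=[0.8832]  K=[1.0152; -1.5352]  nu=[0.5630]  x^+=[4.9666, -7.4516]  P^+=[0.3886 -1.3045; -1.3045 6.7523]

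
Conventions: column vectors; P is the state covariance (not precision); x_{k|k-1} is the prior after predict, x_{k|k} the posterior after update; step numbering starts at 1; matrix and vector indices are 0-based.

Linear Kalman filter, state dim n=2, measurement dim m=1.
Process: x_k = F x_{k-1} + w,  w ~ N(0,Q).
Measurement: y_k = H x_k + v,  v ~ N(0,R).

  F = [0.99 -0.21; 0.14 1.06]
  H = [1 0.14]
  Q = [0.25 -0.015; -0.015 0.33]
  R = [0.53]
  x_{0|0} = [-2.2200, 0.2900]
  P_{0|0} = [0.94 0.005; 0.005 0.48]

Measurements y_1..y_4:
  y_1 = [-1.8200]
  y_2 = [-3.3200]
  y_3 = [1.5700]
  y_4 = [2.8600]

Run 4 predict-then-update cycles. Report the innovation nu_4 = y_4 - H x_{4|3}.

innov = [2.9887]

step 1: x^-=[-2.2587, -0.0034]  P^-=[1.1904 0.0135; 0.0135 0.8892]  S=[1.7416]  K=[0.6846; 0.0793]  nu=[0.4392]  x^+=[-1.9580, 0.0314]  P^+=[0.3742 -0.0810; -0.0810 0.8783]
step 2: x^-=[-1.9451, -0.2408]  P^-=[0.6891 -0.2412; -0.2412 1.3002]  S=[1.1771]  K=[0.5568; -0.0503]  nu=[-1.3412]  x^+=[-2.6918, -0.1734]  P^+=[0.3242 -0.2083; -0.2083 1.2972]
step 3: x^-=[-2.6285, -0.5606]  P^-=[0.7116 -0.4712; -0.4712 1.7321]  S=[1.1436]  K=[0.5646; -0.2000]  nu=[4.2770]  x^+=[-0.2139, -1.4162]  P^+=[0.3471 -0.3421; -0.3421 1.6863]
step 4: x^-=[0.0856, -1.5311]  P^-=[0.8068 -0.6912; -0.6912 2.1300]  S=[1.1850]  K=[0.5992; -0.3316]  nu=[2.9887]  x^+=[1.8764, -2.5223]  P^+=[0.3814 -0.4557; -0.4557 1.9997]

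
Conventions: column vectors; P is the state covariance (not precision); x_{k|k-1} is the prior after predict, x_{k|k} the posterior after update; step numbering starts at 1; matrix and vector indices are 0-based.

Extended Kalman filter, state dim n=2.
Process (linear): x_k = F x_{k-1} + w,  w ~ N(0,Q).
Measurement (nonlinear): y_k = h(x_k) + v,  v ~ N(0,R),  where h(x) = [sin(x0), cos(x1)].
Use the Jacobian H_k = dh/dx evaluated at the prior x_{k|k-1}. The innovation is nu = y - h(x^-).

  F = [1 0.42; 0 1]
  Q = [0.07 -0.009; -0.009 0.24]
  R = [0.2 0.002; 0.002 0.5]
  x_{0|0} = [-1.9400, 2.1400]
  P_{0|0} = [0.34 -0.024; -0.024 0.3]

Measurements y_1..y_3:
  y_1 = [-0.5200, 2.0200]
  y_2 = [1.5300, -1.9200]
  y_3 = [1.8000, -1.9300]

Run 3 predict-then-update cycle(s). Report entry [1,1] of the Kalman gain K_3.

step 1: x^-=[-1.0412, 2.1400]  P^-=[0.4428 0.0930; 0.0930 0.5400]  H_jac=[0.5052 0.0000; 0.0000 -0.8423]  S=[0.3130 -0.0376; -0.0376 0.8831]  K=[0.7076 -0.0586; 0.0887 -0.5113]  nu=[0.3430, 2.5590]  x^+=[-0.9484, 0.8621]  P^+=[0.2799 0.0331; 0.0331 0.3033]
step 2: x^-=[-0.5863, 0.8621]  P^-=[0.4312 0.1515; 0.1515 0.5433]  H_jac=[0.8330 0.0000; 0.0000 -0.7592]  S=[0.4992 -0.0938; -0.0938 0.8132]  K=[0.7083 -0.0597; 0.1609 -0.4887]  nu=[2.0833, -2.5708]  x^+=[1.0428, 2.4537]  P^+=[0.1699 0.0375; 0.0375 0.3214]
step 3: x^-=[2.0734, 2.4537]  P^-=[0.3281 0.1635; 0.1635 0.5614]  H_jac=[-0.4817 0.0000; 0.0000 -0.6349]  S=[0.2761 0.0520; 0.0520 0.7263]  K=[-0.5529 -0.1033; -0.1954 -0.4768]  nu=[0.9237, -1.1574]  x^+=[1.6823, 2.8251]  P^+=[0.2300 0.0831; 0.0831 0.3761]

K[1,1] = -0.4768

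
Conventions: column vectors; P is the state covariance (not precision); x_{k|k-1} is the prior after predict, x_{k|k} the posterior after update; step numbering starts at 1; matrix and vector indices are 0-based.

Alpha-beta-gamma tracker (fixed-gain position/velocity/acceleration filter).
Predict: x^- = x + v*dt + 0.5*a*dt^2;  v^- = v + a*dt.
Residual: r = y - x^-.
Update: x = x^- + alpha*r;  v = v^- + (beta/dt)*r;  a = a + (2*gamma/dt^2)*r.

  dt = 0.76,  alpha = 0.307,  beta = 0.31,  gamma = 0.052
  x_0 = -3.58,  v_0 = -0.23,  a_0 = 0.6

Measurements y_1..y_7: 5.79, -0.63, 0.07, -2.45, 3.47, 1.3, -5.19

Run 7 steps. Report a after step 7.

step 1: x_pred=-3.5815  r=9.3715  x^+=-0.7045  v^+=4.0486  a^+=2.2874
step 2: x_pred=3.0331  r=-3.6631  x^+=1.9085  v^+=4.2929  a^+=1.6278
step 3: x_pred=5.6412  r=-5.5712  x^+=3.9308  v^+=3.2576  a^+=0.6247
step 4: x_pred=6.5870  r=-9.0370  x^+=3.8126  v^+=0.0462  a^+=-1.0024
step 5: x_pred=3.5582  r=-0.0882  x^+=3.5312  v^+=-0.7517  a^+=-1.0183
step 6: x_pred=2.6658  r=-1.3658  x^+=2.2465  v^+=-2.0827  a^+=-1.2643
step 7: x_pred=0.2985  r=-5.4885  x^+=-1.3865  v^+=-5.2823  a^+=-2.2525

a_post = -2.2525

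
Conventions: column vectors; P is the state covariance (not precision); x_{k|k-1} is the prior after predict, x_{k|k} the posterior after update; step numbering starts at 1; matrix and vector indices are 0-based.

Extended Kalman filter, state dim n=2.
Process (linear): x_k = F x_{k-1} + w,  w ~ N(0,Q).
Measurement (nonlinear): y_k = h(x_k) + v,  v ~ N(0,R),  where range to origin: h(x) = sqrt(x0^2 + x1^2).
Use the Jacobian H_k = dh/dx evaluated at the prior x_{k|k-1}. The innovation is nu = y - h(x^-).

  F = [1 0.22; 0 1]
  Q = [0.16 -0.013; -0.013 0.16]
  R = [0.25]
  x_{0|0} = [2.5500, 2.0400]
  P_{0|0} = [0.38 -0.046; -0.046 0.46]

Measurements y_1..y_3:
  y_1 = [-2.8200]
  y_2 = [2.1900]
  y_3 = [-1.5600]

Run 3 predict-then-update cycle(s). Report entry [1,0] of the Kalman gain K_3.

K[1,0] = -0.4991

step 1: x^-=[2.9988, 2.0400]  P^-=[0.5420 0.0422; 0.0422 0.6200]  H_jac=[0.8268 0.5625]  S=[0.8559]  K=[0.5513; 0.4482]  nu=[-6.4469]  x^+=[-0.5555, -0.8494]  P^+=[0.2819 -0.1693; -0.1693 0.4481]
step 2: x^-=[-0.7423, -0.8494]  P^-=[0.3891 -0.0837; -0.0837 0.6081]  H_jac=[-0.6581 -0.7530]  S=[0.6803]  K=[-0.2837; -0.5921]  nu=[1.0619]  x^+=[-1.0436, -1.4781]  P^+=[0.3343 -0.1980; -0.1980 0.3696]
step 3: x^-=[-1.3688, -1.4781]  P^-=[0.4251 -0.1297; -0.1297 0.5296]  H_jac=[-0.6794 -0.7337]  S=[0.6021]  K=[-0.3217; -0.4991]  nu=[-3.5746]  x^+=[-0.2189, 0.3059]  P^+=[0.3628 -0.2263; -0.2263 0.3796]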